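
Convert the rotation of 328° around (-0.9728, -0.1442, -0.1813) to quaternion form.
-0.9613 - 0.2681i - 0.0397j - 0.05k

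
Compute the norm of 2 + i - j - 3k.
√15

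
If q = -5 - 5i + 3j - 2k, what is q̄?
-5 + 5i - 3j + 2k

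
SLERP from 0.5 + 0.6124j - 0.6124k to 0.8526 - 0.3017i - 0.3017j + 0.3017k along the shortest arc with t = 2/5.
0.881 - 0.172i + 0.3116j - 0.3116k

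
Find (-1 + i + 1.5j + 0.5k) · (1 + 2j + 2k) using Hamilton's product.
-5 + 3i - 2.5j + 0.5k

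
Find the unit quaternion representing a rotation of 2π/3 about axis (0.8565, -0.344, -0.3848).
0.5 + 0.7418i - 0.2979j - 0.3332k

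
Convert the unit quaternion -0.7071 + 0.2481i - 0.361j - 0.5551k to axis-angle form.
axis = (0.3509, -0.5105, -0.785), θ = 3π/2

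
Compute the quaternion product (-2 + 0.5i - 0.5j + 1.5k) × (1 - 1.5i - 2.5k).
2.5 + 4.75i - 1.5j + 5.75k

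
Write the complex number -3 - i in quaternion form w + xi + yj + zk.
-3 - i + 0j + 0k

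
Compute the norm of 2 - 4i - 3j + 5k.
√54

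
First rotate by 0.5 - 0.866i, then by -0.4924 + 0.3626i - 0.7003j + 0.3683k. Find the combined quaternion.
0.0678 + 0.6077i - 0.6691j - 0.4223k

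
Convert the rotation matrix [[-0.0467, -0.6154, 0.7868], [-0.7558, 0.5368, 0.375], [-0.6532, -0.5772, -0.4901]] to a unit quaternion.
0.5 - 0.4761i + 0.72j - 0.0702k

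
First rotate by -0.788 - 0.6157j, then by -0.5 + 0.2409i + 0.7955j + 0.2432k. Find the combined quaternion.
0.8838 - 0.0401i - 0.319j - 0.34k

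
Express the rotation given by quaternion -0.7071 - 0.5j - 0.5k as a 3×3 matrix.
[[0, -0.7071, 0.7071], [0.7071, 0.5, 0.5], [-0.7071, 0.5, 0.5]]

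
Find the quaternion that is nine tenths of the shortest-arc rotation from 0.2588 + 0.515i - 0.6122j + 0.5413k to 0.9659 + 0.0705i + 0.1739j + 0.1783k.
0.9568 + 0.1363i + 0.084j + 0.2427k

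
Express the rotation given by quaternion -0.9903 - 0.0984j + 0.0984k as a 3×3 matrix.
[[0.9613, 0.1949, 0.1949], [-0.1949, 0.9806, -0.0194], [-0.1949, -0.0194, 0.9806]]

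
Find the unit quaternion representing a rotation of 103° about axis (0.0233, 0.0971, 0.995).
0.6225 + 0.0182i + 0.076j + 0.7787k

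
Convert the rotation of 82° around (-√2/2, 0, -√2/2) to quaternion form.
0.7547 - 0.4639i - 0.4639k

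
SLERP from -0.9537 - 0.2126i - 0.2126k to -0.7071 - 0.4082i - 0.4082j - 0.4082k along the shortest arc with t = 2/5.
-0.8875 - 0.3026i - 0.1707j - 0.3026k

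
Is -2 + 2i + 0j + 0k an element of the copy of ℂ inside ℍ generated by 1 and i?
Yes. The quaternion -2 + 2i has j- and k-coefficients y = z = 0, so it lies in the complex subalgebra spanned by 1 and i.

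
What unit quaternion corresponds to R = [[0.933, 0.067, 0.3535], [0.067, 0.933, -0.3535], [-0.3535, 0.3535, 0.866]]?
0.9659 + 0.183i + 0.183j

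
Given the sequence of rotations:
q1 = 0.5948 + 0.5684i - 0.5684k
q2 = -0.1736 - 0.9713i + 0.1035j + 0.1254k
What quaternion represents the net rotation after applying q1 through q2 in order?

q2 · q1 = 0.5201 - 0.7352i - 0.4192j + 0.1144k
0.5201 - 0.7352i - 0.4192j + 0.1144k


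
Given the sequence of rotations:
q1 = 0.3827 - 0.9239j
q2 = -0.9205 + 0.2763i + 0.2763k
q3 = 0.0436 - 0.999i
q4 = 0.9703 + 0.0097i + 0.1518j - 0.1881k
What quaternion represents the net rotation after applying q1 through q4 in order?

q2 · q1 = -0.3523 + 0.361i + 0.8504j - 0.1495k
q3 · q2 · q1 = 0.3453 + 0.3677i - 0.1123j - 0.8561k
q4 · q3 · q2 · q1 = 0.1875 + 0.209i - 0.1174j - 0.9525k
0.1875 + 0.209i - 0.1174j - 0.9525k


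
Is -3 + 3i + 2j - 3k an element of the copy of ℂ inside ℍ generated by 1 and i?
No. The quaternion -3 + 3i + 2j - 3k has j-coefficient y = 2 and k-coefficient z = -3, not both zero, so it does not lie in the complex subalgebra spanned by 1 and i.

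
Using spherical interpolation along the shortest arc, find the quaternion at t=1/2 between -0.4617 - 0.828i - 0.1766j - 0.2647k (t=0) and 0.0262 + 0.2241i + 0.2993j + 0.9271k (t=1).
-0.2821 - 0.6083i - 0.2751j - 0.689k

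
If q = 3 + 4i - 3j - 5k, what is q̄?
3 - 4i + 3j + 5k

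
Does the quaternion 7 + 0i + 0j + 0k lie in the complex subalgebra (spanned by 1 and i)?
Yes. The quaternion 7 has j- and k-coefficients y = z = 0, so it lies in the complex subalgebra spanned by 1 and i.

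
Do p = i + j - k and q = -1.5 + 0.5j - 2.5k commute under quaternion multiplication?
No: pq = -3 - 3.5i + j + 2k ≠ -3 + 0.5i - 4j + k = qp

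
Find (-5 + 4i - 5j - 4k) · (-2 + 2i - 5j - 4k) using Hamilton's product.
-39 - 18i + 43j + 18k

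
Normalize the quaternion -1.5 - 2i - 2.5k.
-0.4243 - 0.5657i - 0.7071k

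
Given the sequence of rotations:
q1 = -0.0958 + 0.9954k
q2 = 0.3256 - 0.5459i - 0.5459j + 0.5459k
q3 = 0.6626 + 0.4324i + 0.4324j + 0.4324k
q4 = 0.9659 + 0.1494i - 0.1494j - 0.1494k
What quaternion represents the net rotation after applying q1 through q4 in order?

q2 · q1 = -0.5746 - 0.4911i + 0.5957j + 0.2718k
q3 · q2 · q1 = -0.5435 - 0.7139i - 0.1836j + 0.4016k
q4 · q3 · q2 · q1 = -0.3857 - 0.8582i - 0.0495j + 0.335k
-0.3857 - 0.8582i - 0.0495j + 0.335k


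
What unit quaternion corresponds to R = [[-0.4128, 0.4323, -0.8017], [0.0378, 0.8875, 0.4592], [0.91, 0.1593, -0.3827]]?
0.5225 - 0.1435i - 0.819j - 0.1888k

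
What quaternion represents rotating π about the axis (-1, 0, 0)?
-i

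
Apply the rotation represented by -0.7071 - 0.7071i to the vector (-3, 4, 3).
(-3, -3, 4)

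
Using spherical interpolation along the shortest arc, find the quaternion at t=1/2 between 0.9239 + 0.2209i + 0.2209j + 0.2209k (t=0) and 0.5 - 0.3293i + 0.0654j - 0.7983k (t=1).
0.9088 - 0.0692i + 0.1827j - 0.3685k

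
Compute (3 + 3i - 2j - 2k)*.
3 - 3i + 2j + 2k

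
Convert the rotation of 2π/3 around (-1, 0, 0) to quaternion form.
0.5 - 0.866i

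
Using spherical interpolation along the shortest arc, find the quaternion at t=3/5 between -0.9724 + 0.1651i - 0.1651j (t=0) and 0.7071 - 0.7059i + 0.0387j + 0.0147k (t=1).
-0.8539 + 0.5118i - 0.094j - 0.0092k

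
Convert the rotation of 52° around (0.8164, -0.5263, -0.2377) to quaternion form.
0.8988 + 0.3579i - 0.2307j - 0.1042k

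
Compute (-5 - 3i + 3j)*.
-5 + 3i - 3j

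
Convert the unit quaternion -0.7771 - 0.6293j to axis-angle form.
axis = (0, -1, 0), θ = 282°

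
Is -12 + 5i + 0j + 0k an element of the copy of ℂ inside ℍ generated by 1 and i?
Yes. The quaternion -12 + 5i has j- and k-coefficients y = z = 0, so it lies in the complex subalgebra spanned by 1 and i.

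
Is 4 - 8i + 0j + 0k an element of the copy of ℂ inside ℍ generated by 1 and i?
Yes. The quaternion 4 - 8i has j- and k-coefficients y = z = 0, so it lies in the complex subalgebra spanned by 1 and i.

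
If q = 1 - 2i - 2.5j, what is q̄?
1 + 2i + 2.5j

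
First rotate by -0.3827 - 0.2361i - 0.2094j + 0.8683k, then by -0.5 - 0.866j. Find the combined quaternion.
0.01 - 0.6339i + 0.4361j - 0.6386k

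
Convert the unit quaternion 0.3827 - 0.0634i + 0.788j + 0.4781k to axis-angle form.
axis = (-0.0686, 0.8529, 0.5175), θ = 3π/4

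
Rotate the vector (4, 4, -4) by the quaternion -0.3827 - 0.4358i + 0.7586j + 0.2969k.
(0.313, -2.246, 6.547)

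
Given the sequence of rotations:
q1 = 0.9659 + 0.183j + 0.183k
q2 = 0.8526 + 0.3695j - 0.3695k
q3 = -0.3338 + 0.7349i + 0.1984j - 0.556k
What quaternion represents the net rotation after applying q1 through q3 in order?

q2 · q1 = 0.8235 + 0.1352i + 0.5129j - 0.2009k
q3 · q2 · q1 = -0.5877 + 0.8054i + 0.0646j - 0.0407k
-0.5877 + 0.8054i + 0.0646j - 0.0407k


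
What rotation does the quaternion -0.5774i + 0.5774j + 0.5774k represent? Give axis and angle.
axis = (-√3/3, √3/3, √3/3), θ = π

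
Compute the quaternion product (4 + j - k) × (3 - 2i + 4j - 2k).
6 - 6i + 21j - 9k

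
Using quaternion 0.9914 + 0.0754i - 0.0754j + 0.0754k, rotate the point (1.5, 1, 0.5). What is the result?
(1.236, 1.104, 0.868)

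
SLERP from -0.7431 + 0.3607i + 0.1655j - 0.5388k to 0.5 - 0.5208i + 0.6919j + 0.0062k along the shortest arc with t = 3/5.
-0.7004 + 0.5316i - 0.3975j - 0.2623k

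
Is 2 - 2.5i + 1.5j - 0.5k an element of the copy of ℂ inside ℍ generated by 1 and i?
No. The quaternion 2 - 2.5i + 1.5j - 0.5k has j-coefficient y = 1.5 and k-coefficient z = -0.5, not both zero, so it does not lie in the complex subalgebra spanned by 1 and i.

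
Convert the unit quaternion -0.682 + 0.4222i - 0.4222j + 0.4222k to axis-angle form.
axis = (√3/3, -√3/3, √3/3), θ = 266°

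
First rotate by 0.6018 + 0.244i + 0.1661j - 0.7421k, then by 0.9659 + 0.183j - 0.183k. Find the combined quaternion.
0.4151 + 0.1303i + 0.2259j - 0.8716k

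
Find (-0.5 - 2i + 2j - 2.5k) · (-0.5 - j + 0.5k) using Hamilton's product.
3.5 - 0.5i + 0.5j + 3k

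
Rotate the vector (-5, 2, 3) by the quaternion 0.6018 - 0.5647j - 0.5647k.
(0.698, 6.036, -1.036)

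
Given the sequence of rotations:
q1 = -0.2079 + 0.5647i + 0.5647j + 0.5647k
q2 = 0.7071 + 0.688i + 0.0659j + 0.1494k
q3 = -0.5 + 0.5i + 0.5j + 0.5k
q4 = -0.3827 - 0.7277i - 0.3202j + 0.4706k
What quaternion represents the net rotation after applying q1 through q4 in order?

q2 · q1 = -0.6571 + 0.2091i + 0.0815j + 0.7195k
q3 · q2 · q1 = -0.1765 - 0.1141i - 0.6245j - 0.7521k
q4 · q3 · q2 · q1 = 0.1385 + 0.7068i - 0.3055j + 0.6227k
0.1385 + 0.7068i - 0.3055j + 0.6227k


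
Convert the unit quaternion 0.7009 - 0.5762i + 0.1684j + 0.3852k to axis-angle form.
axis = (-0.8078, 0.2361, 0.5401), θ = 91°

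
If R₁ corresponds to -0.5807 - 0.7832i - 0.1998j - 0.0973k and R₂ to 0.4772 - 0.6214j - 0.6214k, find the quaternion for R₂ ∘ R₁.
-0.4617 - 0.4374i + 0.7522j - 0.1723k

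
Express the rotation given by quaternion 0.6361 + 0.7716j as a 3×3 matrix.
[[-0.1907, 0, 0.9816], [0, 1, 0], [-0.9816, 0, -0.1907]]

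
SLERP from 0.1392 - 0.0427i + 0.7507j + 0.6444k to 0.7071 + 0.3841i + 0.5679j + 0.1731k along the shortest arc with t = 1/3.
0.3673 + 0.1142i + 0.7557j + 0.53k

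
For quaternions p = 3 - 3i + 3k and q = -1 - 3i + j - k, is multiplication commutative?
No: pq = -9 - 9i - 9j - 9k ≠ -9 - 3i + 15j - 3k = qp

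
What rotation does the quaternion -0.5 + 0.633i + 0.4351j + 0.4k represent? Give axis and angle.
axis = (0.7309, 0.5024, 0.4619), θ = 4π/3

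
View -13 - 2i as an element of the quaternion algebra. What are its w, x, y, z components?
-13 - 2i + 0j + 0k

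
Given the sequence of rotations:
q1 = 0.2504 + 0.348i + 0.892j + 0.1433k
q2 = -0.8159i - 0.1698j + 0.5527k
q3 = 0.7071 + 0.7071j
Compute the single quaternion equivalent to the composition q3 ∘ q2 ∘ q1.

q2 · q1 = 0.3562 - 0.7216i + 0.2667j - 0.5303k
q3 · q2 · q1 = 0.0633 - 0.8852i + 0.4405j + 0.1353k
0.0633 - 0.8852i + 0.4405j + 0.1353k


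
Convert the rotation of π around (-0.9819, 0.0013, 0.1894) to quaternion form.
-0.9819i + 0.0013j + 0.1894k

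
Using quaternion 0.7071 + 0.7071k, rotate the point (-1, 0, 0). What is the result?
(0, -1, 0)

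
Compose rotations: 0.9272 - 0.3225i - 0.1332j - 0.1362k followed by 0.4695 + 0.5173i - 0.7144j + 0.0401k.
0.5125 + 0.4309i - 0.6674j - 0.3261k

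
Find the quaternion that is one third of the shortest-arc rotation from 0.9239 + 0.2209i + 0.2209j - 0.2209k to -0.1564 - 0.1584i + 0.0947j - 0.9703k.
0.7078 + 0.1106i + 0.2332j - 0.6575k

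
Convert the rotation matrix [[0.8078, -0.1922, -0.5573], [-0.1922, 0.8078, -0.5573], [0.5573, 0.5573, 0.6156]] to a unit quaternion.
0.8988 + 0.31i - 0.31j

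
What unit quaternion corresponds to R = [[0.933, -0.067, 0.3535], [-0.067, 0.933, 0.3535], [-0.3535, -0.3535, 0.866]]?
0.9659 - 0.183i + 0.183j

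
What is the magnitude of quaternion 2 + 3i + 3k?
√22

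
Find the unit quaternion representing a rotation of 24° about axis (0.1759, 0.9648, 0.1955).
0.9781 + 0.0366i + 0.2006j + 0.0406k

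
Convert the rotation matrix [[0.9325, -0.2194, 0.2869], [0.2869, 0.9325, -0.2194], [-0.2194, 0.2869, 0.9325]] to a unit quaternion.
0.9744 + 0.1299i + 0.1299j + 0.1299k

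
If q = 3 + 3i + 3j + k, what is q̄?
3 - 3i - 3j - k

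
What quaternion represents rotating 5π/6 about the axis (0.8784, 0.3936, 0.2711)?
0.2588 + 0.8485i + 0.3802j + 0.2619k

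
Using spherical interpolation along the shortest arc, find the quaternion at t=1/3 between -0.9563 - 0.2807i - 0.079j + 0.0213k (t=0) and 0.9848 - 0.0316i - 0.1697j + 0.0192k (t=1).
-0.9838 - 0.1792i + 0.0045j + 0.0079k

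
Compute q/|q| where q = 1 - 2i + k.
0.4082 - 0.8165i + 0.4082k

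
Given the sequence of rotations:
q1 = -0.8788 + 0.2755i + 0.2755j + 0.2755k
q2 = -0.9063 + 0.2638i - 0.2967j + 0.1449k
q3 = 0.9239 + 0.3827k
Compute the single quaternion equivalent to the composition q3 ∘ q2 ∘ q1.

q2 · q1 = 0.7656 - 0.6032i - 0.0217j - 0.2226k
q3 · q2 · q1 = 0.7925 - 0.549i - 0.2509j + 0.0873k
0.7925 - 0.549i - 0.2509j + 0.0873k


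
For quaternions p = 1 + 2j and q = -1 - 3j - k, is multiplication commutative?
No: pq = 5 - 2i - 5j - k ≠ 5 + 2i - 5j - k = qp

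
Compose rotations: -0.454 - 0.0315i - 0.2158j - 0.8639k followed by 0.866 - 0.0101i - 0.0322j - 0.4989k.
-0.8314 - 0.1025i - 0.1653j - 0.5205k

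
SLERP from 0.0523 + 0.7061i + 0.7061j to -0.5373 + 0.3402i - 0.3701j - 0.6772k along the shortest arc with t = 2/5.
0.349 + 0.3647i + 0.7713j + 0.3877k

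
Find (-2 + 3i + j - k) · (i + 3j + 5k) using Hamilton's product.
-1 + 6i - 22j - 2k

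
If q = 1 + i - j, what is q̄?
1 - i + j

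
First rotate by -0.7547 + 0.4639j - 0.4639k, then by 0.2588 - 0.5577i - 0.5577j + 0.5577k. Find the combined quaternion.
0.3221 + 0.4209i + 0.2822j - 0.7997k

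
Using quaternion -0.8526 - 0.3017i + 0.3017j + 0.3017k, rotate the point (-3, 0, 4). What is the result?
(-4.694, 0.76, 1.546)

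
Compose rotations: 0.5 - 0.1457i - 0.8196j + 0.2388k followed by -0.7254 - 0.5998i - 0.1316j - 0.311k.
-0.4837 - 0.4805i + 0.7173j + 0.1437k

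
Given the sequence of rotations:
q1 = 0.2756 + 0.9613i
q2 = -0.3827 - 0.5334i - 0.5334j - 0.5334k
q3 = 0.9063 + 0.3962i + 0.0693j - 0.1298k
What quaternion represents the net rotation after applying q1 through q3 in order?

q2 · q1 = 0.4073 - 0.5149i - 0.6598j + 0.3658k
q3 · q2 · q1 = 0.6663 - 0.3656i - 0.6478j + 0.0529k
0.6663 - 0.3656i - 0.6478j + 0.0529k


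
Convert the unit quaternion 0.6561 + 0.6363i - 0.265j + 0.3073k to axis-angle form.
axis = (0.8431, -0.3511, 0.4072), θ = 98°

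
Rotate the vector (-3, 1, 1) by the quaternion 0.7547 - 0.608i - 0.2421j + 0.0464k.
(-2.833, 0.058, -1.724)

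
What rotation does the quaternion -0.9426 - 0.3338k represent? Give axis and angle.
axis = (0, 0, -1), θ = 321°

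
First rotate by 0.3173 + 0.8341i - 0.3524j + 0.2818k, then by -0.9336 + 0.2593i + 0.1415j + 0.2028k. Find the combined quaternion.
-0.5198 - 0.5851i + 0.47j - 0.4081k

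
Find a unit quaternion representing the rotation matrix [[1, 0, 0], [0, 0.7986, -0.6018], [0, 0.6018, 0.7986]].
0.9483 + 0.3173i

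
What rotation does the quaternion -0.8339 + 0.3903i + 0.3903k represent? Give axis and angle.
axis = (√2/2, 0, √2/2), θ = 293°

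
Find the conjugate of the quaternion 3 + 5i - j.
3 - 5i + j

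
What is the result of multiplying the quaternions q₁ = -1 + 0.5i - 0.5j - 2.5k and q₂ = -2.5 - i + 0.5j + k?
5.75 + 0.5i + 2.75j + 5k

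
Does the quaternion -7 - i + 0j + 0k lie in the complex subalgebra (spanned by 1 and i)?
Yes. The quaternion -7 - i has j- and k-coefficients y = z = 0, so it lies in the complex subalgebra spanned by 1 and i.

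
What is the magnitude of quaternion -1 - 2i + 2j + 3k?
√18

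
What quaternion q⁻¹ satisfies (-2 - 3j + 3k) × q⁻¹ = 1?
-0.0909 + 0.1364j - 0.1364k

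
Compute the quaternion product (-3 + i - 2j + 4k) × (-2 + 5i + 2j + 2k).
-3 - 29i + 16j - 2k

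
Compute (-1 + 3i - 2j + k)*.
-1 - 3i + 2j - k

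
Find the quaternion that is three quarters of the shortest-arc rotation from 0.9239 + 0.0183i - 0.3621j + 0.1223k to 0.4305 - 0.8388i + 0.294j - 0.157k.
0.6785 - 0.7163i + 0.1326j - 0.0945k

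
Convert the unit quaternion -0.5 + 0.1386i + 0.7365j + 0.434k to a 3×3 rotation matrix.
[[-0.4616, 0.6382, -0.6162], [-0.2298, 0.5849, 0.7779], [0.8568, 0.5007, -0.1233]]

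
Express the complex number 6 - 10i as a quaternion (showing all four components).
6 - 10i + 0j + 0k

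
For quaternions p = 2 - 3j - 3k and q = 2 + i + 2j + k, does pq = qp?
No: pq = 13 + 5i - 5j - k ≠ 13 - i + j - 7k = qp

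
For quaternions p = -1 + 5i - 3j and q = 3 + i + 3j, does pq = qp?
No: pq = 1 + 14i - 12j + 18k ≠ 1 + 14i - 12j - 18k = qp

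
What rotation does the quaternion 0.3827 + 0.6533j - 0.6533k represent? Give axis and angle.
axis = (0, √2/2, -√2/2), θ = 3π/4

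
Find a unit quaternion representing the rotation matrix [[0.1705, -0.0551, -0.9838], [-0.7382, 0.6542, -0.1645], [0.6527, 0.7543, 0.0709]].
0.6884 + 0.3337i - 0.5943j - 0.2481k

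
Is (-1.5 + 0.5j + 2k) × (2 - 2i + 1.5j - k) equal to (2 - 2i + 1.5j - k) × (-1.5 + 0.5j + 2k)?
No: pq = -1.75 - 0.5i - 5.25j + 6.5k ≠ -1.75 + 6.5i + 2.75j + 4.5k = qp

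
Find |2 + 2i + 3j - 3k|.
√26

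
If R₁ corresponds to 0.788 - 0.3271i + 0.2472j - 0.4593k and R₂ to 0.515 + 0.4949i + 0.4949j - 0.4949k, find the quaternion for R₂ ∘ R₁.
0.2181 + 0.1166i + 0.9065j - 0.3423k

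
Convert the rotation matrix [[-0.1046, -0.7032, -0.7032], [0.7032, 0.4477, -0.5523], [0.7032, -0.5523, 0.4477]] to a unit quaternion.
0.6691 - 0.5255j + 0.5255k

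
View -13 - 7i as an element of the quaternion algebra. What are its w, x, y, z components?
-13 - 7i + 0j + 0k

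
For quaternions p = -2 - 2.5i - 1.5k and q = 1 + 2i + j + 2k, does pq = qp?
No: pq = 6 - 5i - 8k ≠ 6 - 8i - 4j - 3k = qp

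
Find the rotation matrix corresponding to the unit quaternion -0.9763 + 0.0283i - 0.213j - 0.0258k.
[[0.9079, -0.0624, 0.4144], [0.0383, 0.9971, 0.0662], [-0.4174, -0.0443, 0.9077]]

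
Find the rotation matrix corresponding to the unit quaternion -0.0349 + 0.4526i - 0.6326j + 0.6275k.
[[-0.5879, -0.5288, 0.6122], [-0.6164, -0.1972, -0.7623], [0.5239, -0.8255, -0.2101]]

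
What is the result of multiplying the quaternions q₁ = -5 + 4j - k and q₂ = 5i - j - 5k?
-1 - 46i + 5k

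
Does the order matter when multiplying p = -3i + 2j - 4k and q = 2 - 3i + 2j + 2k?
Yes: pq = -5 + 6i + 22j - 8k ≠ -5 - 18i - 14j - 8k = qp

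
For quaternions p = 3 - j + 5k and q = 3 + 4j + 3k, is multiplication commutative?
No: pq = -2 - 23i + 9j + 24k ≠ -2 + 23i + 9j + 24k = qp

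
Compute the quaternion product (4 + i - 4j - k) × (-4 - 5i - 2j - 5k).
-24 - 6i + 18j - 38k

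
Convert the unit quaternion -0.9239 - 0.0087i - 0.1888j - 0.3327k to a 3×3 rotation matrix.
[[0.7073, -0.6115, 0.3547], [0.618, 0.7785, 0.1096], [-0.3431, 0.1417, 0.9286]]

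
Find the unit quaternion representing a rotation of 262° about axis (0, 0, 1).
-0.6561 + 0.7547k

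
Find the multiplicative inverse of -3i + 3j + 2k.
0.1364i - 0.1364j - 0.0909k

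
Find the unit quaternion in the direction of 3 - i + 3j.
0.6882 - 0.2294i + 0.6882j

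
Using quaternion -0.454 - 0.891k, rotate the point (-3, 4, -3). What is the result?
(-1.473, -4.778, -3)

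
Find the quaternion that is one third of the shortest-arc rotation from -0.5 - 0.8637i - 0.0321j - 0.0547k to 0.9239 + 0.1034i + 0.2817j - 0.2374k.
-0.7251 - 0.6737i - 0.1328j + 0.0519k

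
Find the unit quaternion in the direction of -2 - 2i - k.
-0.6667 - 0.6667i - 0.3333k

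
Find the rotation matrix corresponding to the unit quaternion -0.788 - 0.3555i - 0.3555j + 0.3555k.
[[0.4945, 0.813, 0.3075], [-0.3075, 0.4945, -0.813], [-0.813, 0.3075, 0.4945]]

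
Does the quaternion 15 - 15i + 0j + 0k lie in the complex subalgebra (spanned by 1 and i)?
Yes. The quaternion 15 - 15i has j- and k-coefficients y = z = 0, so it lies in the complex subalgebra spanned by 1 and i.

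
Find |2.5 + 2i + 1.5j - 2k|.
4.062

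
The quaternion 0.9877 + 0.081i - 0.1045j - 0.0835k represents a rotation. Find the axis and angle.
axis = (0.518, -0.6683, -0.534), θ = 18°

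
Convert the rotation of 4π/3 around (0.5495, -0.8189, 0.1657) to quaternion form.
-0.5 + 0.4759i - 0.7092j + 0.1435k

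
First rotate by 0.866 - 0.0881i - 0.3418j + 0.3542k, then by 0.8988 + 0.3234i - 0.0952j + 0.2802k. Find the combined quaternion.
0.6751 + 0.2629i - 0.5289j + 0.4421k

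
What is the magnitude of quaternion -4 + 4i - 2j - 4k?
√52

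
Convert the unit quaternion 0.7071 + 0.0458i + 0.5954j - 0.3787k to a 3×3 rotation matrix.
[[0.0042, 0.5901, 0.8073], [-0.481, 0.709, -0.5157], [-0.8767, -0.3862, 0.2868]]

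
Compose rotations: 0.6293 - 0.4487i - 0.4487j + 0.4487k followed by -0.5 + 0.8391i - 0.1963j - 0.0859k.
0.0123 + 0.6258i - 0.2371j - 0.743k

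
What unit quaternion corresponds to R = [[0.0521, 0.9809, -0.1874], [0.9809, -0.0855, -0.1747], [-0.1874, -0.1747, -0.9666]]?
0.7253i + 0.6762j - 0.1292k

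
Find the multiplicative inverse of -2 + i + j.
-0.3333 - 0.1667i - 0.1667j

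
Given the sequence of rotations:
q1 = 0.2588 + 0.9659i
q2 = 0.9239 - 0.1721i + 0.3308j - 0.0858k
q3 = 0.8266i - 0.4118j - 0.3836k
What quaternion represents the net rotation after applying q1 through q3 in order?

q2 · q1 = 0.4053 + 0.8479i + 0.0027j - 0.3417k
q3 · q2 · q1 = -0.8308 + 0.4768i - 0.2097j + 0.1959k
-0.8308 + 0.4768i - 0.2097j + 0.1959k


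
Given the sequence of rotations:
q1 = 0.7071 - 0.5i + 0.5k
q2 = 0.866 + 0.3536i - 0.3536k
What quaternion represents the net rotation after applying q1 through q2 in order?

q2 · q1 = 0.9659 - 0.183i + 0.183k
0.9659 - 0.183i + 0.183k


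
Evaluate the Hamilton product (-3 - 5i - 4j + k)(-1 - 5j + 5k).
-22 - 10i + 44j + 9k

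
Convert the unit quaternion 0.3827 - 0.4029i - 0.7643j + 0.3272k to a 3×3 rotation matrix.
[[-0.3824, 0.3654, -0.8487], [0.8663, 0.4612, -0.1918], [0.3213, -0.8085, -0.493]]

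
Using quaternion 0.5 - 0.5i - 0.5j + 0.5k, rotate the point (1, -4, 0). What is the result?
(0, 1, 4)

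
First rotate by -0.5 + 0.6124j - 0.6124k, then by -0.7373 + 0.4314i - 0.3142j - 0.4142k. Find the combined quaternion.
0.3074 + 0.2304i - 0.0302j + 0.9228k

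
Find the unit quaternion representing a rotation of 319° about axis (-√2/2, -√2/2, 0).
-0.9367 - 0.2476i - 0.2476j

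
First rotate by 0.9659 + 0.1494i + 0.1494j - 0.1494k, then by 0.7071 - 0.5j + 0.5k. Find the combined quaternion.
0.8324 + 0.1056i - 0.3026j + 0.452k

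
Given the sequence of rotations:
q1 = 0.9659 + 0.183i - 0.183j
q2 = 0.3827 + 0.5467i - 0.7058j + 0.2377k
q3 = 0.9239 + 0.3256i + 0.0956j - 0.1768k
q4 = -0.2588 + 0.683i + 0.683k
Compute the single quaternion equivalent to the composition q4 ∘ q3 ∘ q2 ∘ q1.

q2 · q1 = 0.1404 + 0.6416i - 0.7083j + 0.2587k
q3 · q2 · q1 = 0.0343 + 0.538i - 0.8386j - 0.0778k
q4 · q3 · q2 · q1 = -0.3232 + 0.457i + 0.6376j - 0.5292k
-0.3232 + 0.457i + 0.6376j - 0.5292k


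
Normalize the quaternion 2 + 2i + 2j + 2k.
0.5 + 0.5i + 0.5j + 0.5k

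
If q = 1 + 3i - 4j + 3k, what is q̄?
1 - 3i + 4j - 3k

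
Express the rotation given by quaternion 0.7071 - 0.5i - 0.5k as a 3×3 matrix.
[[0.5, 0.7071, 0.5], [-0.7071, 0, 0.7071], [0.5, -0.7071, 0.5]]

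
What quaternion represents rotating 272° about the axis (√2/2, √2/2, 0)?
-0.7193 + 0.4912i + 0.4912j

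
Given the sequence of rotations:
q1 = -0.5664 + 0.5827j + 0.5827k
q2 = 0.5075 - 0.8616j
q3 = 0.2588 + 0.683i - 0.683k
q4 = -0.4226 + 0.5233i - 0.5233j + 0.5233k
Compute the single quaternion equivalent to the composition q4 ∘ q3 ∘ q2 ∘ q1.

q2 · q1 = 0.2146 - 0.5021i + 0.7837j + 0.2957k
q3 · q2 · q1 = 0.6004 + 0.5519i + 0.3438j + 0.4652k
q4 · q3 · q2 · q1 = -0.6061 - 0.3424i - 0.4141j + 0.5863k
-0.6061 - 0.3424i - 0.4141j + 0.5863k


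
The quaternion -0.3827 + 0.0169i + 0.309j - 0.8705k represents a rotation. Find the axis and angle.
axis = (0.0183, 0.3345, -0.9422), θ = 5π/4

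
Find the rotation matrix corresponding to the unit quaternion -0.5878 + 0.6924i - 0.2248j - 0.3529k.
[[0.6499, -0.7262, -0.2244], [0.1036, -0.2079, 0.9726], [-0.753, -0.6553, -0.0599]]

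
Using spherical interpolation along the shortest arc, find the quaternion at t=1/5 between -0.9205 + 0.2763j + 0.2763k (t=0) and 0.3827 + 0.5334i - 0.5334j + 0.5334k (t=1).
-0.9086 - 0.1367i + 0.38j + 0.1066k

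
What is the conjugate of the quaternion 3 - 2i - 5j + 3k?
3 + 2i + 5j - 3k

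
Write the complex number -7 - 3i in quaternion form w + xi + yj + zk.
-7 - 3i + 0j + 0k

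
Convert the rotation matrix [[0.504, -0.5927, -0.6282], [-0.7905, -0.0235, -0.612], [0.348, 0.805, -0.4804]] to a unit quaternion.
0.5 + 0.7085i - 0.4881j - 0.0989k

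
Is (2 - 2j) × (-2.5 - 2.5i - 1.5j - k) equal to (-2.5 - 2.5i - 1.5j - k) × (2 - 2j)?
No: pq = -8 - 3i + 2j - 7k ≠ -8 - 7i + 2j + 3k = qp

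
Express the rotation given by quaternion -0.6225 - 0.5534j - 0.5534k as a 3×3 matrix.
[[-0.225, -0.689, 0.689], [0.689, 0.3875, 0.6125], [-0.689, 0.6125, 0.3875]]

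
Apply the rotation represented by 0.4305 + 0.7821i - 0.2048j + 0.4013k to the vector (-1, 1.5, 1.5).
(-0.916, -2.1, -0.501)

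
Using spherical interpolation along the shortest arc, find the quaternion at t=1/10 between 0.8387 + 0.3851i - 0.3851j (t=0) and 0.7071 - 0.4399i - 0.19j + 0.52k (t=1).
0.8692 + 0.3067i - 0.3828j + 0.0629k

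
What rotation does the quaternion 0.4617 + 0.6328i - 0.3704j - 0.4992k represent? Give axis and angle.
axis = (0.7134, -0.4176, -0.5628), θ = 125°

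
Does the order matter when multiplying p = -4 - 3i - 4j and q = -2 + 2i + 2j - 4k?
Yes: pq = 22 + 14i - 12j + 18k ≠ 22 - 18i + 12j + 14k = qp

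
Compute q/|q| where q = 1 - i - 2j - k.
0.378 - 0.378i - 0.7559j - 0.378k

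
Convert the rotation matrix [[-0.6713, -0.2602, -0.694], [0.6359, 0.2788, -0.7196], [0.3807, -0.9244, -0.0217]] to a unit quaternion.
-0.3827 + 0.1338i + 0.7021j - 0.5854k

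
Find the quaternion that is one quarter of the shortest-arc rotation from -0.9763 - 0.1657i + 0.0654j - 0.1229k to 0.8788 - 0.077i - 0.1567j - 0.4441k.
-0.9896 - 0.1076i + 0.0924j + 0.0235k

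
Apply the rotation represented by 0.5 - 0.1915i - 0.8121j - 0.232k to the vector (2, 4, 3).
(-0.851, 5.139, 1.366)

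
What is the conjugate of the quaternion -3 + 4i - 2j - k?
-3 - 4i + 2j + k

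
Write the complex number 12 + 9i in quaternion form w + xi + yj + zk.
12 + 9i + 0j + 0k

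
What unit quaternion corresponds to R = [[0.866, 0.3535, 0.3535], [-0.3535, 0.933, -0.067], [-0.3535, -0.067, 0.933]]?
0.9659 + 0.183j - 0.183k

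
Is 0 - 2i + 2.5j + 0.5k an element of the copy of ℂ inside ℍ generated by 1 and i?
No. The quaternion -2i + 2.5j + 0.5k has j-coefficient y = 2.5 and k-coefficient z = 0.5, not both zero, so it does not lie in the complex subalgebra spanned by 1 and i.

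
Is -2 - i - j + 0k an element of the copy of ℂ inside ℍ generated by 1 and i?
No. The quaternion -2 - i - j has j-coefficient y = -1 and k-coefficient z = 0, not both zero, so it does not lie in the complex subalgebra spanned by 1 and i.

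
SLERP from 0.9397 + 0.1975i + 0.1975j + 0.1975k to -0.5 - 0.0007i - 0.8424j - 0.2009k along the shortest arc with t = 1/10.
0.9213 + 0.1819i + 0.2764j + 0.2044k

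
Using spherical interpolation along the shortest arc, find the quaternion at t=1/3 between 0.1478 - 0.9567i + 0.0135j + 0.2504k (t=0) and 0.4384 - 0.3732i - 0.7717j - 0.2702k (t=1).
0.299 - 0.8974i - 0.3146j + 0.0799k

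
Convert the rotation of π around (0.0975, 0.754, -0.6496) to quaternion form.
0.0975i + 0.754j - 0.6496k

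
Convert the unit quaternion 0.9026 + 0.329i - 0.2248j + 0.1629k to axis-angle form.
axis = (0.7643, -0.5222, 0.3784), θ = 51°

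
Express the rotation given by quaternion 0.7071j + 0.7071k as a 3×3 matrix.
[[-1, 0, 0], [0, 0, 1], [0, 1, 0]]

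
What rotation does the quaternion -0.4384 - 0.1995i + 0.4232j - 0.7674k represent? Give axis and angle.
axis = (-0.222, 0.4709, -0.8538), θ = 232°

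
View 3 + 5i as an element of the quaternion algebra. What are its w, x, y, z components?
3 + 5i + 0j + 0k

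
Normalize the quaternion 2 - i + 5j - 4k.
0.2949 - 0.1474i + 0.7372j - 0.5898k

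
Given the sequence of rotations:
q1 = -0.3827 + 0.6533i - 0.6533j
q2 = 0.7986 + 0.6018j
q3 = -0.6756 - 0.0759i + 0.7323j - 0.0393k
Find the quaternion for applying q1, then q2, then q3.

q2 · q1 = 0.0875 + 0.5217i - 0.752j - 0.3932k
q3 · q2 · q1 = 0.5157 - 0.6766i + 0.5218j - 0.0628k
0.5157 - 0.6766i + 0.5218j - 0.0628k


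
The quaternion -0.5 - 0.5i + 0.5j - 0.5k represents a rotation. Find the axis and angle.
axis = (-√3/3, √3/3, -√3/3), θ = 4π/3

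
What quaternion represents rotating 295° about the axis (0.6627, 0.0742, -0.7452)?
-0.8434 + 0.3561i + 0.0399j - 0.4004k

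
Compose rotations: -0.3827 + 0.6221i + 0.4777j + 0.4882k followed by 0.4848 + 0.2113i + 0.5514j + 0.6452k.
-0.8954 + 0.1817i + 0.3188j - 0.2523k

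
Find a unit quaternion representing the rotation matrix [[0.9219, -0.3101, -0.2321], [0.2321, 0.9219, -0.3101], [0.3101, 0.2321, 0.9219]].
0.9703 + 0.1397i - 0.1397j + 0.1397k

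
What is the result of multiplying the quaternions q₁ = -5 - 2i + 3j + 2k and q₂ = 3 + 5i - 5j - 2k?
14 - 27i + 40j + 11k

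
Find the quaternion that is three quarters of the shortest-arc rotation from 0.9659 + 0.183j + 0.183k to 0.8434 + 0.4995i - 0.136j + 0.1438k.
0.9071 + 0.3854i - 0.0563j + 0.1595k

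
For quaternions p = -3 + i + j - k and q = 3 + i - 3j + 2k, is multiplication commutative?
No: pq = -5 - i + 9j - 13k ≠ -5 + i + 15j - 5k = qp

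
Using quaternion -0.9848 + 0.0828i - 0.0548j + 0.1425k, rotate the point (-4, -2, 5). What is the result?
(-3.699, 0.005, 5.596)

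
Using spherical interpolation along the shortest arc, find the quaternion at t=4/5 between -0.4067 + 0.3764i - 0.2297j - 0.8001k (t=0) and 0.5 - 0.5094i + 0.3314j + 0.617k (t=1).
-0.484 + 0.4854i - 0.3127j - 0.6575k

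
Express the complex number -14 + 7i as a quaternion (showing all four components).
-14 + 7i + 0j + 0k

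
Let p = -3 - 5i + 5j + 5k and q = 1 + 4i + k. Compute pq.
12 - 12i + 30j - 18k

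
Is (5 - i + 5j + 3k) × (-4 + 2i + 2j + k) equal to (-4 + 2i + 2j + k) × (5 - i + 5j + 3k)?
No: pq = -31 + 13i - 3j - 19k ≠ -31 + 15i - 17j + 5k = qp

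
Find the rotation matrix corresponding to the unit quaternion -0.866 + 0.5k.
[[0.5, 0.866, 0], [-0.866, 0.5, 0], [0, 0, 1]]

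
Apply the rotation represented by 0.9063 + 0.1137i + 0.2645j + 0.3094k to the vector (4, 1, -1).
(1.624, 3.309, -2.101)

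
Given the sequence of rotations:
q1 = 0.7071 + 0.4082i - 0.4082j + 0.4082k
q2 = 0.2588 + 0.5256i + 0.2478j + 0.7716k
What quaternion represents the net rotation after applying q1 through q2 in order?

q2 · q1 = -0.2454 + 0.8934i + 0.17j + 0.3355k
-0.2454 + 0.8934i + 0.17j + 0.3355k


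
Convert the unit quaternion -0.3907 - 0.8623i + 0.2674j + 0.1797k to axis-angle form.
axis = (-0.9368, 0.2905, 0.1952), θ = 226°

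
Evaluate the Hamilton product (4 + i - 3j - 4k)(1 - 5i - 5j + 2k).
2 - 45i - 5j - 16k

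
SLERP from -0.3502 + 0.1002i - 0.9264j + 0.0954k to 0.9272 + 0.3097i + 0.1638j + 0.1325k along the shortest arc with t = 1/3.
-0.6406 - 0.05i - 0.766j + 0.0183k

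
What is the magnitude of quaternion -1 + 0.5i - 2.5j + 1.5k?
3.122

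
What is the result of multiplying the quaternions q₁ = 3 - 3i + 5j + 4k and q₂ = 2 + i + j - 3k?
16 - 22i + 8j - 9k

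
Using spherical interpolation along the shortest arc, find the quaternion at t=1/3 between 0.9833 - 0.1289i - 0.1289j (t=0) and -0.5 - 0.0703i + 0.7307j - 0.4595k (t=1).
0.908 - 0.0669i - 0.3741j + 0.1762k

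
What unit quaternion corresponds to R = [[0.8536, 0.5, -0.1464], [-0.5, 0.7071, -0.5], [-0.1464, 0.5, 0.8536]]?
0.9239 + 0.2706i - 0.2706k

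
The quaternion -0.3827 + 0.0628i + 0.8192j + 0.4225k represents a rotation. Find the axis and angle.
axis = (0.068, 0.8867, 0.4573), θ = 5π/4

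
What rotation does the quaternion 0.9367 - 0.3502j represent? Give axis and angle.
axis = (0, -1, 0), θ = 41°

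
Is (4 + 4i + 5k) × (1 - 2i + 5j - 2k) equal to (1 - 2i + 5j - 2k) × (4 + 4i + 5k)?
No: pq = 22 - 29i + 18j + 17k ≠ 22 + 21i + 22j - 23k = qp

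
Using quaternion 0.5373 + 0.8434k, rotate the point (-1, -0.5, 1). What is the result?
(0.876, -0.695, 1)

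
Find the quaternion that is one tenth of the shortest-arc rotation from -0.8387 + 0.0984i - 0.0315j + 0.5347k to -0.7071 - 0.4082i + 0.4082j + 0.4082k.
-0.8443 + 0.0456i + 0.0156j + 0.5337k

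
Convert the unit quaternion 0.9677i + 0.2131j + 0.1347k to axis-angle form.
axis = (0.9677, 0.2131, 0.1347), θ = π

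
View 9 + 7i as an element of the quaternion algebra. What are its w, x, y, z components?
9 + 7i + 0j + 0k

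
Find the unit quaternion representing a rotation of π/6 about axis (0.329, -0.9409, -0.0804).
0.9659 + 0.0852i - 0.2435j - 0.0208k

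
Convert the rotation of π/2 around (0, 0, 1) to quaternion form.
0.7071 + 0.7071k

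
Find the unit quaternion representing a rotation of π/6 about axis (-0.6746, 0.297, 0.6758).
0.9659 - 0.1746i + 0.0769j + 0.1749k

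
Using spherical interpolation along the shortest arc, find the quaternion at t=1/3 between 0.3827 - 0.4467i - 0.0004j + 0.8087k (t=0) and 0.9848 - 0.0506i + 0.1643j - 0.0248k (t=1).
0.7017 - 0.3632i + 0.0678j + 0.6092k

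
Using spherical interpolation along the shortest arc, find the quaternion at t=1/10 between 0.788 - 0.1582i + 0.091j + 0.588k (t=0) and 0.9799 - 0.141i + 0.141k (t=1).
0.8171 - 0.1582i + 0.0826j + 0.5482k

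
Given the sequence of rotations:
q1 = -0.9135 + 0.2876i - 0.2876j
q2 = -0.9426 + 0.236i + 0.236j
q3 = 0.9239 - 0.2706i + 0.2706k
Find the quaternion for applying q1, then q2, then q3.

q2 · q1 = 0.8611 - 0.4867i + 0.0555j - 0.1357k
q3 · q2 · q1 = 0.7006 - 0.6977i - 0.1171j + 0.0926k
0.7006 - 0.6977i - 0.1171j + 0.0926k


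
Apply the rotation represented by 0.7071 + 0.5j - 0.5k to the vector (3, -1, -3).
(-2.828, -1.121, -3.121)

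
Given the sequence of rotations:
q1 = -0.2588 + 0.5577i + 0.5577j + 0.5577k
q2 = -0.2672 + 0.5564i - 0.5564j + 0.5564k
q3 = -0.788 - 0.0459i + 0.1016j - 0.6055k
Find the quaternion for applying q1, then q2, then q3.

q2 · q1 = -0.2412 - 0.9136i - 0.005j + 0.3276k
q3 · q2 · q1 = 0.347 + 0.7612i + 0.5477j - 0.0191k
0.347 + 0.7612i + 0.5477j - 0.0191k


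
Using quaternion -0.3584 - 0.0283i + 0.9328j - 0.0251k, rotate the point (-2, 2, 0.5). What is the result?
(1.008, 2.03, -1.764)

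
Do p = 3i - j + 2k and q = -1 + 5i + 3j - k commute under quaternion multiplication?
No: pq = -10 - 8i + 14j + 12k ≠ -10 + 2i - 12j - 16k = qp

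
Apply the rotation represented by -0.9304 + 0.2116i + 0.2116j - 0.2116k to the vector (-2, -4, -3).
(1.025, -5.163, -1.138)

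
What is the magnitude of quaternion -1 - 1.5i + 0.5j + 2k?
2.739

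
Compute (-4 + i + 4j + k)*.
-4 - i - 4j - k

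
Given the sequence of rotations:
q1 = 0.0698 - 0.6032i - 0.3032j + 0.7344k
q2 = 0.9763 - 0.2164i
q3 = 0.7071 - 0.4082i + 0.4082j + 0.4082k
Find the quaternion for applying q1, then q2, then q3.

q2 · q1 = -0.0624 - 0.604i - 0.1371j + 0.7826k
q3 · q2 · q1 = -0.5542 - 0.0262i - 0.0495j + 0.8304k
-0.5542 - 0.0262i - 0.0495j + 0.8304k


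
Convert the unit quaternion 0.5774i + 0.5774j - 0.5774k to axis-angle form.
axis = (√3/3, √3/3, -√3/3), θ = π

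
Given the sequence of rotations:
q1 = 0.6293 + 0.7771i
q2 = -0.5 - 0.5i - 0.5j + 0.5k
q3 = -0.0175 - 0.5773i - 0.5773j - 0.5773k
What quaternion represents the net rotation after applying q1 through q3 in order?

q2 · q1 = 0.0739 - 0.7032i + 0.0739j + 0.7032k
q3 · q2 · q1 = 0.0414 - 0.3937i + 0.768j - 0.5036k
0.0414 - 0.3937i + 0.768j - 0.5036k


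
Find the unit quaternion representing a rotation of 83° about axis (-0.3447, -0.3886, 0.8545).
0.749 - 0.2284i - 0.2575j + 0.5662k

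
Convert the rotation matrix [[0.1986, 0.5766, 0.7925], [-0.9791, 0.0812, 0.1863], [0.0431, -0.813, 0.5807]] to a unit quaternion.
0.682 - 0.3663i + 0.2747j - 0.5703k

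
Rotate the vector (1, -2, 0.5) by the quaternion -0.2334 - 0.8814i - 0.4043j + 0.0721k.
(-0.799, 1.572, -1.462)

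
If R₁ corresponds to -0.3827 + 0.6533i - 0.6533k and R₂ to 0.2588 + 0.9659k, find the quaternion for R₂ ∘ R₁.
0.532 + 0.1691i + 0.631j - 0.5387k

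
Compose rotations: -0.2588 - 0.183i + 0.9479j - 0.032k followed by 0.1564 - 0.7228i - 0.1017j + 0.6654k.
-0.0551 - 0.469i + 0.0297j - 0.881k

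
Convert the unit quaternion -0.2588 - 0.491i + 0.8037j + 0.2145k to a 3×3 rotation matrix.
[[-0.3839, -0.6782, -0.6266], [-0.9003, 0.4258, 0.0906], [0.2054, 0.5989, -0.774]]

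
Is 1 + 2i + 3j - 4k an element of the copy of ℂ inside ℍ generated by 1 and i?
No. The quaternion 1 + 2i + 3j - 4k has j-coefficient y = 3 and k-coefficient z = -4, not both zero, so it does not lie in the complex subalgebra spanned by 1 and i.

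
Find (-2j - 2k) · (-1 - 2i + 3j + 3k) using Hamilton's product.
12 + 6j - 2k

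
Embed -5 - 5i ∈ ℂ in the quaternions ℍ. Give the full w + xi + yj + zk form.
-5 - 5i + 0j + 0k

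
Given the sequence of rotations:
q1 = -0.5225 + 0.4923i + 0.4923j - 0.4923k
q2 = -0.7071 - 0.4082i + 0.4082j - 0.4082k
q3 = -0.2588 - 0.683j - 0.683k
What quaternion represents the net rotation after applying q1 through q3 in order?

q2 · q1 = 0.1685 - 0.1348i - 0.9633j + 0.1595k
q3 · q2 · q1 = -0.5926 - 0.732i + 0.2263j - 0.2484k
-0.5926 - 0.732i + 0.2263j - 0.2484k


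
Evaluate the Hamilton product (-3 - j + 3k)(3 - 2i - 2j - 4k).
1 + 16i - 3j + 19k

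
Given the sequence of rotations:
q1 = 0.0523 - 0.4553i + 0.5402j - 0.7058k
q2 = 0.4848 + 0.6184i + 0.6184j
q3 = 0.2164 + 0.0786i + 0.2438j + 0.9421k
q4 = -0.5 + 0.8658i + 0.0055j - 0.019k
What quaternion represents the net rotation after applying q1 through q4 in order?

q2 · q1 = -0.0271 - 0.6249i + 0.7307j + 0.2734k
q3 · q2 · q1 = -0.3925 - 0.7591i - 0.4587j + 0.2434k
q4 · q3 · q2 · q1 = 0.8606 + 0.0323i + 0.0309j - 0.5072k
0.8606 + 0.0323i + 0.0309j - 0.5072k


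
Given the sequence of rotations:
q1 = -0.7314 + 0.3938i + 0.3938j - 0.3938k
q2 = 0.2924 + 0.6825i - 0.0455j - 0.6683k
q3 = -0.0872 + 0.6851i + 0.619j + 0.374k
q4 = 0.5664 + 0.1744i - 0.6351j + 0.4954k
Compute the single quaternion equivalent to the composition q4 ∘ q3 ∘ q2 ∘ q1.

q2 · q1 = -0.7279 - 0.1029i + 0.154j + 0.6603k
q3 · q2 · q1 = -0.2083 - 0.1386i - 0.9549j - 0.1606k
q4 · q3 · q2 · q1 = -0.6207 + 0.4602i - 0.4492j - 0.4487k
-0.6207 + 0.4602i - 0.4492j - 0.4487k
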